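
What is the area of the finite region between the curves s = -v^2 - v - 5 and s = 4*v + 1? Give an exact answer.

Both boundary curves give s as a function of v, so integrate with respect to v. Setting them equal: -v^2 - 5*v - 6 = 0, i.e. -(v + 2)*(v + 3) = 0, so they meet at v = -3, -2.
For v in [-3, -2], s = -v^2 - v - 5 is on the right; area = ∫[-3,-2] (-v^2 - 5*v - 6) dv = 1/6.

1/6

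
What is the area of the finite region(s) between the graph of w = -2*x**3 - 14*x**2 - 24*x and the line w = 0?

71/3

The curve meets the x-axis where -2*x**3 - 14*x**2 - 24*x = 0, i.e. -2*x*(x + 3)*(x + 4) = 0, at x = -4, -3, 0.
On [-4, -3] the curve lies below the axis; ∫[-4,-3] (-2*x**3 - 14*x**2 - 24*x) dx = -7/6, giving area 7/6.
On [-3, 0] the curve lies above the axis; ∫[-3,0] (-2*x**3 - 14*x**2 - 24*x) dx = 45/2, giving area 45/2.
Total area = 7/6 + 45/2 = 71/3.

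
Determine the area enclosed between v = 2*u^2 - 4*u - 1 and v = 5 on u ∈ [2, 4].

The difference (2*u^2 - 4*u - 1) - (5) = 2*u^2 - 4*u - 6 changes sign at u = 3 inside [2, 4], so split the integral there.
∫[2,3] (2*u^2 - 4*u - 6) du = -10/3; the area of that piece is 10/3.
∫[3,4] (2*u^2 - 4*u - 6) du = 14/3.
Total area = 10/3 + 14/3 = 8.

8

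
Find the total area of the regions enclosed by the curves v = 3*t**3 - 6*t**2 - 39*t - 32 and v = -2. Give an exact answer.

Set the curves equal: 3*t**3 - 6*t**2 - 39*t - 32 = -2, so 3*t**3 - 6*t**2 - 39*t - 30 = 0, which factors as 3*(t - 5)*(t + 1)*(t + 2) = 0. The curves meet at t = -2, -1, 5.
On [-2, -1], v = 3*t**3 - 6*t**2 - 39*t - 32 is on top; that piece has area ∫[-2,-1] (3*t**3 - 6*t**2 - 39*t - 30) dt = 13/4.
On [-1, 5], v = -2 is on top; that piece has area ∫[-1,5] (-(3*t**3 - 6*t**2 - 39*t - 30)) dt = 432.
Total enclosed area = 13/4 + 432 = 1741/4.

1741/4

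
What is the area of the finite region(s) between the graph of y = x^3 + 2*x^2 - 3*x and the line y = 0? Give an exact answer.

71/6

The curve meets the x-axis where x^3 + 2*x^2 - 3*x = 0, i.e. x*(x - 1)*(x + 3) = 0, at x = -3, 0, 1.
On [-3, 0] the curve lies above the axis; ∫[-3,0] (x^3 + 2*x^2 - 3*x) dx = 45/4, giving area 45/4.
On [0, 1] the curve lies below the axis; ∫[0,1] (x^3 + 2*x^2 - 3*x) dx = -7/12, giving area 7/12.
Total area = 45/4 + 7/12 = 71/6.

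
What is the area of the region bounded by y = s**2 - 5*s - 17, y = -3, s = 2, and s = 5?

111/2

On [2, 5], (s**2 - 5*s - 17) - (-3) = s**2 - 5*s - 14 is ≤ 0 throughout, so the area is a single integral of |s**2 - 5*s - 14|.
∫[2,5] (s**2 - 5*s - 14) ds = -111/2; the area of that piece is 111/2.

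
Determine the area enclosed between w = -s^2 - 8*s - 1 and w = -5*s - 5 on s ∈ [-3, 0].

33/2

On [-3, 0], (-s^2 - 8*s - 1) - (-5*s - 5) = -s^2 - 3*s + 4 is ≥ 0 throughout, so the area is a single integral of |-s^2 - 3*s + 4|.
∫[-3,0] (-s^2 - 3*s + 4) ds = 33/2.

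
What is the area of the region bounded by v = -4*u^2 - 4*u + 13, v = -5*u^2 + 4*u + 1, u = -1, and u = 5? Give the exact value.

The difference (-4*u^2 - 4*u + 13) - (-5*u^2 + 4*u + 1) = u^2 - 8*u + 12 changes sign at u = 2 inside [-1, 5], so split the integral there.
∫[-1,2] (u^2 - 8*u + 12) du = 27.
∫[2,5] (u^2 - 8*u + 12) du = -9; the area of that piece is 9.
Total area = 27 + 9 = 36.

36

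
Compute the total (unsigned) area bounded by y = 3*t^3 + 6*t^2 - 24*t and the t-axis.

148

The curve meets the t-axis where 3*t^3 + 6*t^2 - 24*t = 0, i.e. 3*t*(t - 2)*(t + 4) = 0, at t = -4, 0, 2.
On [-4, 0] the curve lies above the axis; ∫[-4,0] (3*t^3 + 6*t^2 - 24*t) dt = 128, giving area 128.
On [0, 2] the curve lies below the axis; ∫[0,2] (3*t^3 + 6*t^2 - 24*t) dt = -20, giving area 20.
Total area = 128 + 20 = 148.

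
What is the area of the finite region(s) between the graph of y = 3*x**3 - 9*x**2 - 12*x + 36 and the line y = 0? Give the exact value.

393/4

The curve meets the x-axis where 3*x**3 - 9*x**2 - 12*x + 36 = 0, i.e. 3*(x - 3)*(x - 2)*(x + 2) = 0, at x = -2, 2, 3.
On [-2, 2] the curve lies above the axis; ∫[-2,2] (3*x**3 - 9*x**2 - 12*x + 36) dx = 96, giving area 96.
On [2, 3] the curve lies below the axis; ∫[2,3] (3*x**3 - 9*x**2 - 12*x + 36) dx = -9/4, giving area 9/4.
Total area = 96 + 9/4 = 393/4.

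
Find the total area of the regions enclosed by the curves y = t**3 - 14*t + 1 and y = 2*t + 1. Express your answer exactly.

128

Set the curves equal: t**3 - 14*t + 1 = 2*t + 1, so t**3 - 16*t = 0, which factors as t*(t - 4)*(t + 4) = 0. The curves meet at t = -4, 0, 4.
On [-4, 0], y = t**3 - 14*t + 1 is on top; that piece has area ∫[-4,0] (t**3 - 16*t) dt = 64.
On [0, 4], y = 2*t + 1 is on top; that piece has area ∫[0,4] (-(t**3 - 16*t)) dt = 64.
Total enclosed area = 64 + 64 = 128.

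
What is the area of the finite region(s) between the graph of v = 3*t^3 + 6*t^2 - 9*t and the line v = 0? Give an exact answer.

71/2

The curve meets the t-axis where 3*t^3 + 6*t^2 - 9*t = 0, i.e. 3*t*(t - 1)*(t + 3) = 0, at t = -3, 0, 1.
On [-3, 0] the curve lies above the axis; ∫[-3,0] (3*t^3 + 6*t^2 - 9*t) dt = 135/4, giving area 135/4.
On [0, 1] the curve lies below the axis; ∫[0,1] (3*t^3 + 6*t^2 - 9*t) dt = -7/4, giving area 7/4.
Total area = 135/4 + 7/4 = 71/2.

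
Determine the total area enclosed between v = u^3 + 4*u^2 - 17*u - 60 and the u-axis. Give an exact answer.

3901/12

The curve meets the u-axis where u^3 + 4*u^2 - 17*u - 60 = 0, i.e. (u - 4)*(u + 3)*(u + 5) = 0, at u = -5, -3, 4.
On [-5, -3] the curve lies above the axis; ∫[-5,-3] (u^3 + 4*u^2 - 17*u - 60) du = 32/3, giving area 32/3.
On [-3, 4] the curve lies below the axis; ∫[-3,4] (u^3 + 4*u^2 - 17*u - 60) du = -3773/12, giving area 3773/12.
Total area = 32/3 + 3773/12 = 3901/12.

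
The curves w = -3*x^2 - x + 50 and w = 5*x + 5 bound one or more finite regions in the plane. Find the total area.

Set the curves equal: -3*x^2 - x + 50 = 5*x + 5, so -3*x^2 - 6*x + 45 = 0, which factors as -3*(x - 3)*(x + 5) = 0. The curves meet at x = -5, 3.
On [-5, 3], w = -3*x^2 - x + 50 is on top; that piece has area ∫[-5,3] (-3*x^2 - 6*x + 45) dx = 256.

256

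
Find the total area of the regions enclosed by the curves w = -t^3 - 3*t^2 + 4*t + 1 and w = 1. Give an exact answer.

Set the curves equal: -t^3 - 3*t^2 + 4*t + 1 = 1, so -t^3 - 3*t^2 + 4*t = 0, which factors as -t*(t - 1)*(t + 4) = 0. The curves meet at t = -4, 0, 1.
On [-4, 0], w = 1 is on top; that piece has area ∫[-4,0] (-(-t^3 - 3*t^2 + 4*t)) dt = 32.
On [0, 1], w = -t^3 - 3*t^2 + 4*t + 1 is on top; that piece has area ∫[0,1] (-t^3 - 3*t^2 + 4*t) dt = 3/4.
Total enclosed area = 32 + 3/4 = 131/4.

131/4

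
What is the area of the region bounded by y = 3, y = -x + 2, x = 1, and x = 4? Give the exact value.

21/2

On [1, 4], (3) - (-x + 2) = x + 1 is ≥ 0 throughout, so the area is a single integral of |x + 1|.
∫[1,4] (x + 1) dx = 21/2.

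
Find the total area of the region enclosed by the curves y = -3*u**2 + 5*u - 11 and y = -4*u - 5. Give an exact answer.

1/2

Set the curves equal: -3*u**2 + 5*u - 11 = -4*u - 5, so -3*u**2 + 9*u - 6 = 0, which factors as -3*(u - 2)*(u - 1) = 0. The curves meet at u = 1, 2.
On [1, 2], y = -3*u**2 + 5*u - 11 is on top; that piece has area ∫[1,2] (-3*u**2 + 9*u - 6) du = 1/2.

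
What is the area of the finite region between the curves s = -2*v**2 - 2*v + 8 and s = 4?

Both boundary curves give s as a function of v, so integrate with respect to v. Setting them equal: -2*v**2 - 2*v + 4 = 0, i.e. -2*(v - 1)*(v + 2) = 0, so they meet at v = -2, 1.
For v in [-2, 1], s = -2*v**2 - 2*v + 8 is on the right; area = ∫[-2,1] (-2*v**2 - 2*v + 4) dv = 9.

9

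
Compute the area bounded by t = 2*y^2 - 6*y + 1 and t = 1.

Both boundary curves give t as a function of y, so integrate with respect to y. Setting them equal: 2*y^2 - 6*y = 0, i.e. 2*y*(y - 3) = 0, so they meet at y = 0, 3.
For y in [0, 3], t = 2*y^2 - 6*y + 1 is on the left; area = ∫[0,3] (-(2*y^2 - 6*y)) dy = 9.

9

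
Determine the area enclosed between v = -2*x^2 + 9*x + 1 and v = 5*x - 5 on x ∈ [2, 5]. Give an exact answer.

The difference (-2*x^2 + 9*x + 1) - (5*x - 5) = -2*x^2 + 4*x + 6 changes sign at x = 3 inside [2, 5], so split the integral there.
∫[2,3] (-2*x^2 + 4*x + 6) dx = 10/3.
∫[3,5] (-2*x^2 + 4*x + 6) dx = -64/3; the area of that piece is 64/3.
Total area = 10/3 + 64/3 = 74/3.

74/3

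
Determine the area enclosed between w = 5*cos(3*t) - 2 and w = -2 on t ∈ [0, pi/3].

The difference (5*cos(3*t) - 2) - (-2) = 5*cos(3*t) changes sign at t = pi/6 inside [0, pi/3], so split the integral there.
∫[0,pi/6] (5*cos(3*t)) dt = 5/3.
∫[pi/6,pi/3] (5*cos(3*t)) dt = -5/3; the area of that piece is 5/3.
Total area = 5/3 + 5/3 = 10/3.

10/3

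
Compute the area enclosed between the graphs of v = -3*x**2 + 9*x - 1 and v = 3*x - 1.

Set the curves equal: -3*x**2 + 9*x - 1 = 3*x - 1, so -3*x**2 + 6*x = 0, which factors as -3*x*(x - 2) = 0. The curves meet at x = 0, 2.
On [0, 2], v = -3*x**2 + 9*x - 1 is on top; that piece has area ∫[0,2] (-3*x**2 + 6*x) dx = 4.

4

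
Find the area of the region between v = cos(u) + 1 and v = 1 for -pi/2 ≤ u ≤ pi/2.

On [-pi/2, pi/2], (cos(u) + 1) - (1) = cos(u) is ≥ 0 throughout, so the area is a single integral of |cos(u)|.
∫[-pi/2,pi/2] (cos(u)) du = 2.

2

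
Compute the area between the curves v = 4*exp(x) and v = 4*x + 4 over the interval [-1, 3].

On [-1, 3], (4*exp(x)) - (4*x + 4) = -4*x + 4*exp(x) - 4 is ≥ 0 throughout, so the area is a single integral of |-4*x + 4*exp(x) - 4|.
∫[-1,3] (-4*x + 4*exp(x) - 4) dx = -32 - 4*exp(-1) + 4*exp(3).

-32 - 4*exp(-1) + 4*exp(3)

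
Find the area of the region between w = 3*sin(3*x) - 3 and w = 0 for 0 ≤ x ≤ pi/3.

On [0, pi/3], (3*sin(3*x) - 3) - (0) = 3*sin(3*x) - 3 is ≤ 0 throughout, so the area is a single integral of |3*sin(3*x) - 3|.
∫[0,pi/3] (3*sin(3*x) - 3) dx = 2 - pi; the area of that piece is -2 + pi.

-2 + pi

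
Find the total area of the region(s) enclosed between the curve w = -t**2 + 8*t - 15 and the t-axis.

The curve meets the t-axis where -t**2 + 8*t - 15 = 0, i.e. -(t - 5)*(t - 3) = 0, at t = 3, 5.
On [3, 5] the curve lies above the axis; ∫[3,5] (-t**2 + 8*t - 15) dt = 4/3, giving area 4/3.

4/3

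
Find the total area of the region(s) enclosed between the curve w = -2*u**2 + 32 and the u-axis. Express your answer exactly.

The curve meets the u-axis where -2*u**2 + 32 = 0, i.e. -2*(u - 4)*(u + 4) = 0, at u = -4, 4.
On [-4, 4] the curve lies above the axis; ∫[-4,4] (-2*u**2 + 32) du = 512/3, giving area 512/3.

512/3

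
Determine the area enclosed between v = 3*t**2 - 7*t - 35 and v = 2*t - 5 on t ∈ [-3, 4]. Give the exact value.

347/2

The difference (3*t**2 - 7*t - 35) - (2*t - 5) = 3*t**2 - 9*t - 30 changes sign at t = -2 inside [-3, 4], so split the integral there.
∫[-3,-2] (3*t**2 - 9*t - 30) dt = 23/2.
∫[-2,4] (3*t**2 - 9*t - 30) dt = -162; the area of that piece is 162.
Total area = 23/2 + 162 = 347/2.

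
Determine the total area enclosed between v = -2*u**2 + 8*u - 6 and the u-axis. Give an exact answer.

8/3

The curve meets the u-axis where -2*u**2 + 8*u - 6 = 0, i.e. -2*(u - 3)*(u - 1) = 0, at u = 1, 3.
On [1, 3] the curve lies above the axis; ∫[1,3] (-2*u**2 + 8*u - 6) du = 8/3, giving area 8/3.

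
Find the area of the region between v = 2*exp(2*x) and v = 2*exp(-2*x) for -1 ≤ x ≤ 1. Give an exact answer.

-4 + 2*exp(-2) + 2*exp(2)

The difference (2*exp(2*x)) - (2*exp(-2*x)) = 2*exp(2*x) - 2*exp(-2*x) changes sign at x = 0 inside [-1, 1], so split the integral there.
∫[-1,0] (2*exp(2*x) - 2*exp(-2*x)) dx = -exp(2) - exp(-2) + 2; the area of that piece is -2 + exp(-2) + exp(2).
∫[0,1] (2*exp(2*x) - 2*exp(-2*x)) dx = -2 + exp(-2) + exp(2).
Total area = (-2 + exp(-2) + exp(2)) + (-2 + exp(-2) + exp(2)) = -4 + 2*exp(-2) + 2*exp(2).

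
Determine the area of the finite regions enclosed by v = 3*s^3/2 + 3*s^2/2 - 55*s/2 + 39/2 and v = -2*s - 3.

284

Set the curves equal: 3*s^3/2 + 3*s^2/2 - 55*s/2 + 39/2 = -2*s - 3, so 3*s^3/2 + 3*s^2/2 - 51*s/2 + 45/2 = 0, which factors as 3*(s - 3)*(s - 1)*(s + 5)/2 = 0. The curves meet at s = -5, 1, 3.
On [-5, 1], v = 3*s^3/2 + 3*s^2/2 - 55*s/2 + 39/2 is on top; that piece has area ∫[-5,1] (3*s^3/2 + 3*s^2/2 - 51*s/2 + 45/2) ds = 270.
On [1, 3], v = -2*s - 3 is on top; that piece has area ∫[1,3] (-(3*s^3/2 + 3*s^2/2 - 51*s/2 + 45/2)) ds = 14.
Total enclosed area = 270 + 14 = 284.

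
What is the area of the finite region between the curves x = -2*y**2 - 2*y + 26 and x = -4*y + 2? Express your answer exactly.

Both boundary curves give x as a function of y, so integrate with respect to y. Setting them equal: -2*y**2 + 2*y + 24 = 0, i.e. -2*(y - 4)*(y + 3) = 0, so they meet at y = -3, 4.
For y in [-3, 4], x = -2*y**2 - 2*y + 26 is on the right; area = ∫[-3,4] (-2*y**2 + 2*y + 24) dy = 343/3.

343/3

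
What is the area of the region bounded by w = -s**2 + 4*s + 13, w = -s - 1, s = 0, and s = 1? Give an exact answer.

97/6

On [0, 1], (-s**2 + 4*s + 13) - (-s - 1) = -s**2 + 5*s + 14 is ≥ 0 throughout, so the area is a single integral of |-s**2 + 5*s + 14|.
∫[0,1] (-s**2 + 5*s + 14) ds = 97/6.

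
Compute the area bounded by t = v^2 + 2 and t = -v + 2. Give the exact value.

Both boundary curves give t as a function of v, so integrate with respect to v. Setting them equal: v^2 + v = 0, i.e. v*(v + 1) = 0, so they meet at v = -1, 0.
For v in [-1, 0], t = v^2 + 2 is on the left; area = ∫[-1,0] (-(v^2 + v)) dv = 1/6.

1/6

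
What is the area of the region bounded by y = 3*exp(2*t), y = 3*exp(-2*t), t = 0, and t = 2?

-3 + 3*exp(-4)/2 + 3*exp(4)/2

On [0, 2], (3*exp(2*t)) - (3*exp(-2*t)) = 3*exp(2*t) - 3*exp(-2*t) is ≥ 0 throughout, so the area is a single integral of |3*exp(2*t) - 3*exp(-2*t)|.
∫[0,2] (3*exp(2*t) - 3*exp(-2*t)) dt = -3 + 3*exp(-4)/2 + 3*exp(4)/2.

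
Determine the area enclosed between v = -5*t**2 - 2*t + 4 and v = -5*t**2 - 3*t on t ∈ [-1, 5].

On [-1, 5], (-5*t**2 - 2*t + 4) - (-5*t**2 - 3*t) = t + 4 is ≥ 0 throughout, so the area is a single integral of |t + 4|.
∫[-1,5] (t + 4) dt = 36.

36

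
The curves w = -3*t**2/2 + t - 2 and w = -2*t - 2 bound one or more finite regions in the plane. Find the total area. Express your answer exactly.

2

Set the curves equal: -3*t**2/2 + t - 2 = -2*t - 2, so -3*t**2/2 + 3*t = 0, which factors as -3*t*(t - 2)/2 = 0. The curves meet at t = 0, 2.
On [0, 2], w = -3*t**2/2 + t - 2 is on top; that piece has area ∫[0,2] (-3*t**2/2 + 3*t) dt = 2.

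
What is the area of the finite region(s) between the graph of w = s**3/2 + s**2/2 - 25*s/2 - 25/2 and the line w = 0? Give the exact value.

The curve meets the s-axis where s**3/2 + s**2/2 - 25*s/2 - 25/2 = 0, i.e. (s - 5)*(s + 1)*(s + 5)/2 = 0, at s = -5, -1, 5.
On [-5, -1] the curve lies above the axis; ∫[-5,-1] (s**3/2 + s**2/2 - 25*s/2 - 25/2) ds = 128/3, giving area 128/3.
On [-1, 5] the curve lies below the axis; ∫[-1,5] (s**3/2 + s**2/2 - 25*s/2 - 25/2) ds = -126, giving area 126.
Total area = 128/3 + 126 = 506/3.

506/3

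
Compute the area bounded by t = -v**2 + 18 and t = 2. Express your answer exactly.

256/3

Both boundary curves give t as a function of v, so integrate with respect to v. Setting them equal: -v**2 + 16 = 0, i.e. -(v - 4)*(v + 4) = 0, so they meet at v = -4, 4.
For v in [-4, 4], t = -v**2 + 18 is on the right; area = ∫[-4,4] (-v**2 + 16) dv = 256/3.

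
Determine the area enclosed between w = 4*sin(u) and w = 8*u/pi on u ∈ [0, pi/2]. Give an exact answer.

On [0, pi/2], (4*sin(u)) - (8*u/pi) = -8*u/pi + 4*sin(u) is ≥ 0 throughout, so the area is a single integral of |-8*u/pi + 4*sin(u)|.
∫[0,pi/2] (-8*u/pi + 4*sin(u)) du = 4 - pi.

4 - pi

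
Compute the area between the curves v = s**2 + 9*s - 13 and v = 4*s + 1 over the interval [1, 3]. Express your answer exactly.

The difference (s**2 + 9*s - 13) - (4*s + 1) = s**2 + 5*s - 14 changes sign at s = 2 inside [1, 3], so split the integral there.
∫[1,2] (s**2 + 5*s - 14) ds = -25/6; the area of that piece is 25/6.
∫[2,3] (s**2 + 5*s - 14) ds = 29/6.
Total area = 25/6 + 29/6 = 9.

9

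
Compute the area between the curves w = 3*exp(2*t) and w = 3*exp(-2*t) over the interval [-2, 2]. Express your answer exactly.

-6 + 3*exp(-4) + 3*exp(4)

The difference (3*exp(2*t)) - (3*exp(-2*t)) = 3*exp(2*t) - 3*exp(-2*t) changes sign at t = 0 inside [-2, 2], so split the integral there.
∫[-2,0] (3*exp(2*t) - 3*exp(-2*t)) dt = -3*exp(4)/2 - 3*exp(-4)/2 + 3; the area of that piece is -3 + 3*exp(-4)/2 + 3*exp(4)/2.
∫[0,2] (3*exp(2*t) - 3*exp(-2*t)) dt = -3 + 3*exp(-4)/2 + 3*exp(4)/2.
Total area = (-3 + 3*exp(-4)/2 + 3*exp(4)/2) + (-3 + 3*exp(-4)/2 + 3*exp(4)/2) = -6 + 3*exp(-4) + 3*exp(4).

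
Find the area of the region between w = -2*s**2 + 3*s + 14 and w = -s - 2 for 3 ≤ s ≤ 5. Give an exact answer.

12

The difference (-2*s**2 + 3*s + 14) - (-s - 2) = -2*s**2 + 4*s + 16 changes sign at s = 4 inside [3, 5], so split the integral there.
∫[3,4] (-2*s**2 + 4*s + 16) ds = 16/3.
∫[4,5] (-2*s**2 + 4*s + 16) ds = -20/3; the area of that piece is 20/3.
Total area = 16/3 + 20/3 = 12.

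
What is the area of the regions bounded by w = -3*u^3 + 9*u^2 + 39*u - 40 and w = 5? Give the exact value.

Set the curves equal: -3*u^3 + 9*u^2 + 39*u - 40 = 5, so -3*u^3 + 9*u^2 + 39*u - 45 = 0, which factors as -3*(u - 5)*(u - 1)*(u + 3) = 0. The curves meet at u = -3, 1, 5.
On [-3, 1], w = 5 is on top; that piece has area ∫[-3,1] (-(-3*u^3 + 9*u^2 + 39*u - 45)) du = 192.
On [1, 5], w = -3*u^3 + 9*u^2 + 39*u - 40 is on top; that piece has area ∫[1,5] (-3*u^3 + 9*u^2 + 39*u - 45) du = 192.
Total enclosed area = 192 + 192 = 384.

384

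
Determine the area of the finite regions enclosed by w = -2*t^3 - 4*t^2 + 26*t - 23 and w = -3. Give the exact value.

1741/6

Set the curves equal: -2*t^3 - 4*t^2 + 26*t - 23 = -3, so -2*t^3 - 4*t^2 + 26*t - 20 = 0, which factors as -2*(t - 2)*(t - 1)*(t + 5) = 0. The curves meet at t = -5, 1, 2.
On [-5, 1], w = -3 is on top; that piece has area ∫[-5,1] (-(-2*t^3 - 4*t^2 + 26*t - 20)) dt = 288.
On [1, 2], w = -2*t^3 - 4*t^2 + 26*t - 23 is on top; that piece has area ∫[1,2] (-2*t^3 - 4*t^2 + 26*t - 20) dt = 13/6.
Total enclosed area = 288 + 13/6 = 1741/6.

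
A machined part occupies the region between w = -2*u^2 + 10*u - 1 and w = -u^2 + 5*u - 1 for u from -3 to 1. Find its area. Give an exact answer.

101/3

The difference (-2*u^2 + 10*u - 1) - (-u^2 + 5*u - 1) = -u^2 + 5*u changes sign at u = 0 inside [-3, 1], so split the integral there.
∫[-3,0] (-u^2 + 5*u) du = -63/2; the area of that piece is 63/2.
∫[0,1] (-u^2 + 5*u) du = 13/6.
Total area = 63/2 + 13/6 = 101/3.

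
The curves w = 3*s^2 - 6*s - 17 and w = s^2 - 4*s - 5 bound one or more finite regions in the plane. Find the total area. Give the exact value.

Set the curves equal: 3*s^2 - 6*s - 17 = s^2 - 4*s - 5, so 2*s^2 - 2*s - 12 = 0, which factors as 2*(s - 3)*(s + 2) = 0. The curves meet at s = -2, 3.
On [-2, 3], w = s^2 - 4*s - 5 is on top; that piece has area ∫[-2,3] (-(2*s^2 - 2*s - 12)) ds = 125/3.

125/3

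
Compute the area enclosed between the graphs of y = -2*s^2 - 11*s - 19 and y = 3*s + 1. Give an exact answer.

9

Set the curves equal: -2*s^2 - 11*s - 19 = 3*s + 1, so -2*s^2 - 14*s - 20 = 0, which factors as -2*(s + 2)*(s + 5) = 0. The curves meet at s = -5, -2.
On [-5, -2], y = -2*s^2 - 11*s - 19 is on top; that piece has area ∫[-5,-2] (-2*s^2 - 14*s - 20) ds = 9.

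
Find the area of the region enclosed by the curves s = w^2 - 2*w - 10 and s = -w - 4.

125/6

Both boundary curves give s as a function of w, so integrate with respect to w. Setting them equal: w^2 - w - 6 = 0, i.e. (w - 3)*(w + 2) = 0, so they meet at w = -2, 3.
For w in [-2, 3], s = w^2 - 2*w - 10 is on the left; area = ∫[-2,3] (-(w^2 - w - 6)) dw = 125/6.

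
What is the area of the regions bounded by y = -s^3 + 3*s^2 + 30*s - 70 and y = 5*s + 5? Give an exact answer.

524

Set the curves equal: -s^3 + 3*s^2 + 30*s - 70 = 5*s + 5, so -s^3 + 3*s^2 + 25*s - 75 = 0, which factors as -(s - 5)*(s - 3)*(s + 5) = 0. The curves meet at s = -5, 3, 5.
On [-5, 3], y = 5*s + 5 is on top; that piece has area ∫[-5,3] (-(-s^3 + 3*s^2 + 25*s - 75)) ds = 512.
On [3, 5], y = -s^3 + 3*s^2 + 30*s - 70 is on top; that piece has area ∫[3,5] (-s^3 + 3*s^2 + 25*s - 75) ds = 12.
Total enclosed area = 512 + 12 = 524.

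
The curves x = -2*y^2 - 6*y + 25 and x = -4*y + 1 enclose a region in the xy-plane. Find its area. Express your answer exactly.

343/3

Both boundary curves give x as a function of y, so integrate with respect to y. Setting them equal: -2*y^2 - 2*y + 24 = 0, i.e. -2*(y - 3)*(y + 4) = 0, so they meet at y = -4, 3.
For y in [-4, 3], x = -2*y^2 - 6*y + 25 is on the right; area = ∫[-4,3] (-2*y^2 - 2*y + 24) dy = 343/3.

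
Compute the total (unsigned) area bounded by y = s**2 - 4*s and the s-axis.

32/3

The curve meets the s-axis where s**2 - 4*s = 0, i.e. s*(s - 4) = 0, at s = 0, 4.
On [0, 4] the curve lies below the axis; ∫[0,4] (s**2 - 4*s) ds = -32/3, giving area 32/3.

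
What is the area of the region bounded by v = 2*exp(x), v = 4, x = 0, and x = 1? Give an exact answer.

The difference (2*exp(x)) - (4) = 2*exp(x) - 4 changes sign at x = log(2) inside [0, 1], so split the integral there.
∫[0,log(2)] (2*exp(x) - 4) dx = 2 - log(16); the area of that piece is -2 + log(16).
∫[log(2),1] (2*exp(x) - 4) dx = -8 + 4*log(2) + 2*exp(1).
Total area = (-2 + log(16)) + (-8 + 4*log(2) + 2*exp(1)) = -10 + 2*exp(1) + 8*log(2).

-10 + 2*exp(1) + 8*log(2)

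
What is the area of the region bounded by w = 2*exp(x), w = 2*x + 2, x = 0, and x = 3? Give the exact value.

-17 + 2*exp(3)

On [0, 3], (2*exp(x)) - (2*x + 2) = -2*x + 2*exp(x) - 2 is ≥ 0 throughout, so the area is a single integral of |-2*x + 2*exp(x) - 2|.
∫[0,3] (-2*x + 2*exp(x) - 2) dx = -17 + 2*exp(3).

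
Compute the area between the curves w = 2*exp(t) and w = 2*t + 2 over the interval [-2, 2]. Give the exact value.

-8 - 2*exp(-2) + 2*exp(2)

On [-2, 2], (2*exp(t)) - (2*t + 2) = -2*t + 2*exp(t) - 2 is ≥ 0 throughout, so the area is a single integral of |-2*t + 2*exp(t) - 2|.
∫[-2,2] (-2*t + 2*exp(t) - 2) dt = -8 - 2*exp(-2) + 2*exp(2).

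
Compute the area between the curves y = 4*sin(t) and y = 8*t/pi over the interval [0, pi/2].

On [0, pi/2], (4*sin(t)) - (8*t/pi) = -8*t/pi + 4*sin(t) is ≥ 0 throughout, so the area is a single integral of |-8*t/pi + 4*sin(t)|.
∫[0,pi/2] (-8*t/pi + 4*sin(t)) dt = 4 - pi.

4 - pi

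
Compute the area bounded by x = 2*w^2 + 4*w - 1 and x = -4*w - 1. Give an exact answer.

Both boundary curves give x as a function of w, so integrate with respect to w. Setting them equal: 2*w^2 + 8*w = 0, i.e. 2*w*(w + 4) = 0, so they meet at w = -4, 0.
For w in [-4, 0], x = 2*w^2 + 4*w - 1 is on the left; area = ∫[-4,0] (-(2*w^2 + 8*w)) dw = 64/3.

64/3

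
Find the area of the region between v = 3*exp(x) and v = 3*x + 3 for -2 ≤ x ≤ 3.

-45/2 - 3*exp(-2) + 3*exp(3)

On [-2, 3], (3*exp(x)) - (3*x + 3) = -3*x + 3*exp(x) - 3 is ≥ 0 throughout, so the area is a single integral of |-3*x + 3*exp(x) - 3|.
∫[-2,3] (-3*x + 3*exp(x) - 3) dx = -45/2 - 3*exp(-2) + 3*exp(3).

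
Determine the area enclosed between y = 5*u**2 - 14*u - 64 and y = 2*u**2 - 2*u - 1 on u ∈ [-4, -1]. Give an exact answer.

68

The difference (5*u**2 - 14*u - 64) - (2*u**2 - 2*u - 1) = 3*u**2 - 12*u - 63 changes sign at u = -3 inside [-4, -1], so split the integral there.
∫[-4,-3] (3*u**2 - 12*u - 63) du = 16.
∫[-3,-1] (3*u**2 - 12*u - 63) du = -52; the area of that piece is 52.
Total area = 16 + 52 = 68.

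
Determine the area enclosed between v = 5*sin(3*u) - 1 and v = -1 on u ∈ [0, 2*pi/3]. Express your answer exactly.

20/3

The difference (5*sin(3*u) - 1) - (-1) = 5*sin(3*u) changes sign at u = pi/3 inside [0, 2*pi/3], so split the integral there.
∫[0,pi/3] (5*sin(3*u)) du = 10/3.
∫[pi/3,2*pi/3] (5*sin(3*u)) du = -10/3; the area of that piece is 10/3.
Total area = 10/3 + 10/3 = 20/3.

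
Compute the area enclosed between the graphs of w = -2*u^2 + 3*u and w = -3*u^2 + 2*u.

1/6

Set the curves equal: -2*u^2 + 3*u = -3*u^2 + 2*u, so u^2 + u = 0, which factors as u*(u + 1) = 0. The curves meet at u = -1, 0.
On [-1, 0], w = -3*u^2 + 2*u is on top; that piece has area ∫[-1,0] (-(u^2 + u)) du = 1/6.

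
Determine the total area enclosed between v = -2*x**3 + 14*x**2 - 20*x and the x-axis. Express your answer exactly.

The curve meets the x-axis where -2*x**3 + 14*x**2 - 20*x = 0, i.e. -2*x*(x - 5)*(x - 2) = 0, at x = 0, 2, 5.
On [0, 2] the curve lies below the axis; ∫[0,2] (-2*x**3 + 14*x**2 - 20*x) dx = -32/3, giving area 32/3.
On [2, 5] the curve lies above the axis; ∫[2,5] (-2*x**3 + 14*x**2 - 20*x) dx = 63/2, giving area 63/2.
Total area = 32/3 + 63/2 = 253/6.

253/6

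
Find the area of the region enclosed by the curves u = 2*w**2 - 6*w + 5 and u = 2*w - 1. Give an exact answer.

8/3

Both boundary curves give u as a function of w, so integrate with respect to w. Setting them equal: 2*w**2 - 8*w + 6 = 0, i.e. 2*(w - 3)*(w - 1) = 0, so they meet at w = 1, 3.
For w in [1, 3], u = 2*w**2 - 6*w + 5 is on the left; area = ∫[1,3] (-(2*w**2 - 8*w + 6)) dw = 8/3.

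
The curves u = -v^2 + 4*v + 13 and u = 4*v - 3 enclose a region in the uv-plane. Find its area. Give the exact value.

256/3

Both boundary curves give u as a function of v, so integrate with respect to v. Setting them equal: -v^2 + 16 = 0, i.e. -(v - 4)*(v + 4) = 0, so they meet at v = -4, 4.
For v in [-4, 4], u = -v^2 + 4*v + 13 is on the right; area = ∫[-4,4] (-v^2 + 16) dv = 256/3.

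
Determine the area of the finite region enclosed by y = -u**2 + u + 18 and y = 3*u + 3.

Set the curves equal: -u**2 + u + 18 = 3*u + 3, so -u**2 - 2*u + 15 = 0, which factors as -(u - 3)*(u + 5) = 0. The curves meet at u = -5, 3.
On [-5, 3], y = -u**2 + u + 18 is on top; that piece has area ∫[-5,3] (-u**2 - 2*u + 15) du = 256/3.

256/3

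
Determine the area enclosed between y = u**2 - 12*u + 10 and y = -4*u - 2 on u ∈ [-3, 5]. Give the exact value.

The difference (u**2 - 12*u + 10) - (-4*u - 2) = u**2 - 8*u + 12 changes sign at u = 2 inside [-3, 5], so split the integral there.
∫[-3,2] (u**2 - 8*u + 12) du = 275/3.
∫[2,5] (u**2 - 8*u + 12) du = -9; the area of that piece is 9.
Total area = 275/3 + 9 = 302/3.

302/3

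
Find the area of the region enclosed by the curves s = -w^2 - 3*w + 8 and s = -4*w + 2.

125/6

Both boundary curves give s as a function of w, so integrate with respect to w. Setting them equal: -w^2 + w + 6 = 0, i.e. -(w - 3)*(w + 2) = 0, so they meet at w = -2, 3.
For w in [-2, 3], s = -w^2 - 3*w + 8 is on the right; area = ∫[-2,3] (-w^2 + w + 6) dw = 125/6.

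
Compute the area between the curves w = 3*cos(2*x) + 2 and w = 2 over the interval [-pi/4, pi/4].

3

On [-pi/4, pi/4], (3*cos(2*x) + 2) - (2) = 3*cos(2*x) is ≥ 0 throughout, so the area is a single integral of |3*cos(2*x)|.
∫[-pi/4,pi/4] (3*cos(2*x)) dx = 3.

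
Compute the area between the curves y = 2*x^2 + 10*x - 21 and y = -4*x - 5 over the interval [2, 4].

268/3

On [2, 4], (2*x^2 + 10*x - 21) - (-4*x - 5) = 2*x^2 + 14*x - 16 is ≥ 0 throughout, so the area is a single integral of |2*x^2 + 14*x - 16|.
∫[2,4] (2*x^2 + 14*x - 16) dx = 268/3.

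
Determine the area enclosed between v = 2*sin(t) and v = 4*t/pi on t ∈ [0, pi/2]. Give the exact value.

2 - pi/2

On [0, pi/2], (2*sin(t)) - (4*t/pi) = -4*t/pi + 2*sin(t) is ≥ 0 throughout, so the area is a single integral of |-4*t/pi + 2*sin(t)|.
∫[0,pi/2] (-4*t/pi + 2*sin(t)) dt = 2 - pi/2.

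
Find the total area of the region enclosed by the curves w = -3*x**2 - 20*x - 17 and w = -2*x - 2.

Set the curves equal: -3*x**2 - 20*x - 17 = -2*x - 2, so -3*x**2 - 18*x - 15 = 0, which factors as -3*(x + 1)*(x + 5) = 0. The curves meet at x = -5, -1.
On [-5, -1], w = -3*x**2 - 20*x - 17 is on top; that piece has area ∫[-5,-1] (-3*x**2 - 18*x - 15) dx = 32.

32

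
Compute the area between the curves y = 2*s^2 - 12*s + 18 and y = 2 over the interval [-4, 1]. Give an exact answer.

On [-4, 1], (2*s^2 - 12*s + 18) - (2) = 2*s^2 - 12*s + 16 is ≥ 0 throughout, so the area is a single integral of |2*s^2 - 12*s + 16|.
∫[-4,1] (2*s^2 - 12*s + 16) ds = 640/3.

640/3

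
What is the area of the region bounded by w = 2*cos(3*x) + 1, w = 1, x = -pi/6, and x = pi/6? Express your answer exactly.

4/3

On [-pi/6, pi/6], (2*cos(3*x) + 1) - (1) = 2*cos(3*x) is ≥ 0 throughout, so the area is a single integral of |2*cos(3*x)|.
∫[-pi/6,pi/6] (2*cos(3*x)) dx = 4/3.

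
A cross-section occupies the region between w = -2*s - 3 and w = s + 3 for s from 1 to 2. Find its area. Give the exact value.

On [1, 2], (-2*s - 3) - (s + 3) = -3*s - 6 is ≤ 0 throughout, so the area is a single integral of |-3*s - 6|.
∫[1,2] (-3*s - 6) ds = -21/2; the area of that piece is 21/2.

21/2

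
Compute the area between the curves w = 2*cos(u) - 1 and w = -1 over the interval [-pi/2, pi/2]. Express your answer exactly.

4

On [-pi/2, pi/2], (2*cos(u) - 1) - (-1) = 2*cos(u) is ≥ 0 throughout, so the area is a single integral of |2*cos(u)|.
∫[-pi/2,pi/2] (2*cos(u)) du = 4.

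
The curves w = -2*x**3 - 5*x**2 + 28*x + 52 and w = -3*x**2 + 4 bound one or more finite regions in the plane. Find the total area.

Set the curves equal: -2*x**3 - 5*x**2 + 28*x + 52 = -3*x**2 + 4, so -2*x**3 - 2*x**2 + 28*x + 48 = 0, which factors as -2*(x - 4)*(x + 2)*(x + 3) = 0. The curves meet at x = -3, -2, 4.
On [-3, -2], w = -3*x**2 + 4 is on top; that piece has area ∫[-3,-2] (-(-2*x**3 - 2*x**2 + 28*x + 48)) dx = 13/6.
On [-2, 4], w = -2*x**3 - 5*x**2 + 28*x + 52 is on top; that piece has area ∫[-2,4] (-2*x**3 - 2*x**2 + 28*x + 48) dx = 288.
Total enclosed area = 13/6 + 288 = 1741/6.

1741/6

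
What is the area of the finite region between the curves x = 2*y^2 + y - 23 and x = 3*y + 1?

343/3

Both boundary curves give x as a function of y, so integrate with respect to y. Setting them equal: 2*y^2 - 2*y - 24 = 0, i.e. 2*(y - 4)*(y + 3) = 0, so they meet at y = -3, 4.
For y in [-3, 4], x = 2*y^2 + y - 23 is on the left; area = ∫[-3,4] (-(2*y^2 - 2*y - 24)) dy = 343/3.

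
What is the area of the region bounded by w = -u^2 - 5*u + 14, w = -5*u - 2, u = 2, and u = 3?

On [2, 3], (-u^2 - 5*u + 14) - (-5*u - 2) = -u^2 + 16 is ≥ 0 throughout, so the area is a single integral of |-u^2 + 16|.
∫[2,3] (-u^2 + 16) du = 29/3.

29/3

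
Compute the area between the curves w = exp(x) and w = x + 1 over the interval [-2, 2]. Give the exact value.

On [-2, 2], (exp(x)) - (x + 1) = -x + exp(x) - 1 is ≥ 0 throughout, so the area is a single integral of |-x + exp(x) - 1|.
∫[-2,2] (-x + exp(x) - 1) dx = -4 - exp(-2) + exp(2).

-4 - exp(-2) + exp(2)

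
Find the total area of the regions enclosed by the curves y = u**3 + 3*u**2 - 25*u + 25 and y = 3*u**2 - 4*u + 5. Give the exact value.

999/4

Set the curves equal: u**3 + 3*u**2 - 25*u + 25 = 3*u**2 - 4*u + 5, so u**3 - 21*u + 20 = 0, which factors as (u - 4)*(u - 1)*(u + 5) = 0. The curves meet at u = -5, 1, 4.
On [-5, 1], y = u**3 + 3*u**2 - 25*u + 25 is on top; that piece has area ∫[-5,1] (u**3 - 21*u + 20) du = 216.
On [1, 4], y = 3*u**2 - 4*u + 5 is on top; that piece has area ∫[1,4] (-(u**3 - 21*u + 20)) du = 135/4.
Total enclosed area = 216 + 135/4 = 999/4.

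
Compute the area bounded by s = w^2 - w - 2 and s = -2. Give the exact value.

1/6

Both boundary curves give s as a function of w, so integrate with respect to w. Setting them equal: w^2 - w = 0, i.e. w*(w - 1) = 0, so they meet at w = 0, 1.
For w in [0, 1], s = w^2 - w - 2 is on the left; area = ∫[0,1] (-(w^2 - w)) dw = 1/6.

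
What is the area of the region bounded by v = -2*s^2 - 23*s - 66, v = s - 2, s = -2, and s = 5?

On [-2, 5], (-2*s^2 - 23*s - 66) - (s - 2) = -2*s^2 - 24*s - 64 is ≤ 0 throughout, so the area is a single integral of |-2*s^2 - 24*s - 64|.
∫[-2,5] (-2*s^2 - 24*s - 64) ds = -2366/3; the area of that piece is 2366/3.

2366/3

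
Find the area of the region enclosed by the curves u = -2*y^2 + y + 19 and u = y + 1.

72

Both boundary curves give u as a function of y, so integrate with respect to y. Setting them equal: -2*y^2 + 18 = 0, i.e. -2*(y - 3)*(y + 3) = 0, so they meet at y = -3, 3.
For y in [-3, 3], u = -2*y^2 + y + 19 is on the right; area = ∫[-3,3] (-2*y^2 + 18) dy = 72.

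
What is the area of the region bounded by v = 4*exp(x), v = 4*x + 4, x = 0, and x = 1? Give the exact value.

On [0, 1], (4*exp(x)) - (4*x + 4) = -4*x + 4*exp(x) - 4 is ≥ 0 throughout, so the area is a single integral of |-4*x + 4*exp(x) - 4|.
∫[0,1] (-4*x + 4*exp(x) - 4) dx = -10 + 4*exp(1).

-10 + 4*exp(1)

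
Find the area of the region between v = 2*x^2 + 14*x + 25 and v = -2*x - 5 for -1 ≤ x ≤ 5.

456

On [-1, 5], (2*x^2 + 14*x + 25) - (-2*x - 5) = 2*x^2 + 16*x + 30 is ≥ 0 throughout, so the area is a single integral of |2*x^2 + 16*x + 30|.
∫[-1,5] (2*x^2 + 16*x + 30) dx = 456.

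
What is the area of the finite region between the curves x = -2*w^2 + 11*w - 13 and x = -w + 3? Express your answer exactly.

8/3

Both boundary curves give x as a function of w, so integrate with respect to w. Setting them equal: -2*w^2 + 12*w - 16 = 0, i.e. -2*(w - 4)*(w - 2) = 0, so they meet at w = 2, 4.
For w in [2, 4], x = -2*w^2 + 11*w - 13 is on the right; area = ∫[2,4] (-2*w^2 + 12*w - 16) dw = 8/3.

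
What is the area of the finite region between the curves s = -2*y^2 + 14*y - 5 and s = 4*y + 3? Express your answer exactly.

Both boundary curves give s as a function of y, so integrate with respect to y. Setting them equal: -2*y^2 + 10*y - 8 = 0, i.e. -2*(y - 4)*(y - 1) = 0, so they meet at y = 1, 4.
For y in [1, 4], s = -2*y^2 + 14*y - 5 is on the right; area = ∫[1,4] (-2*y^2 + 10*y - 8) dy = 9.

9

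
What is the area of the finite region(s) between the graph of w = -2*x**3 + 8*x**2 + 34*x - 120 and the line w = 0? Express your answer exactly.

3901/6

The curve meets the x-axis where -2*x**3 + 8*x**2 + 34*x - 120 = 0, i.e. -2*(x - 5)*(x - 3)*(x + 4) = 0, at x = -4, 3, 5.
On [-4, 3] the curve lies below the axis; ∫[-4,3] (-2*x**3 + 8*x**2 + 34*x - 120) dx = -3773/6, giving area 3773/6.
On [3, 5] the curve lies above the axis; ∫[3,5] (-2*x**3 + 8*x**2 + 34*x - 120) dx = 64/3, giving area 64/3.
Total area = 3773/6 + 64/3 = 3901/6.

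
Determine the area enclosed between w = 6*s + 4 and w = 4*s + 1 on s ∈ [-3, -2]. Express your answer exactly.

2

On [-3, -2], (6*s + 4) - (4*s + 1) = 2*s + 3 is ≤ 0 throughout, so the area is a single integral of |2*s + 3|.
∫[-3,-2] (2*s + 3) ds = -2; the area of that piece is 2.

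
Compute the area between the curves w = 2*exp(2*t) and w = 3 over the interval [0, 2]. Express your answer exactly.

The difference (2*exp(2*t)) - (3) = 2*exp(2*t) - 3 changes sign at t = -log(2)/2 + log(3)/2 inside [0, 2], so split the integral there.
∫[0,-log(2)/2 + log(3)/2] (2*exp(2*t) - 3) dt = log(2*sqrt(6)/9) + 1/2; the area of that piece is -1/2 + log(3*sqrt(6)/4).
∫[-log(2)/2 + log(3)/2,2] (2*exp(2*t) - 3) dt = -15/2 - 3*log(2)/2 + 3*log(3)/2 + exp(4).
Total area = (-1/2 + log(3*sqrt(6)/4)) + (-15/2 - 3*log(2)/2 + 3*log(3)/2 + exp(4)) = -8 - 7*log(2)/2 + log(6)/2 + 5*log(3)/2 + exp(4).

-8 - 7*log(2)/2 + log(6)/2 + 5*log(3)/2 + exp(4)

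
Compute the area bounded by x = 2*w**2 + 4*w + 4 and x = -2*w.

Both boundary curves give x as a function of w, so integrate with respect to w. Setting them equal: 2*w**2 + 6*w + 4 = 0, i.e. 2*(w + 1)*(w + 2) = 0, so they meet at w = -2, -1.
For w in [-2, -1], x = 2*w**2 + 4*w + 4 is on the left; area = ∫[-2,-1] (-(2*w**2 + 6*w + 4)) dw = 1/3.

1/3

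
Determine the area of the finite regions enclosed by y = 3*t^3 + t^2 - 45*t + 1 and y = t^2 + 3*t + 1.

Set the curves equal: 3*t^3 + t^2 - 45*t + 1 = t^2 + 3*t + 1, so 3*t^3 - 48*t = 0, which factors as 3*t*(t - 4)*(t + 4) = 0. The curves meet at t = -4, 0, 4.
On [-4, 0], y = 3*t^3 + t^2 - 45*t + 1 is on top; that piece has area ∫[-4,0] (3*t^3 - 48*t) dt = 192.
On [0, 4], y = t^2 + 3*t + 1 is on top; that piece has area ∫[0,4] (-(3*t^3 - 48*t)) dt = 192.
Total enclosed area = 192 + 192 = 384.

384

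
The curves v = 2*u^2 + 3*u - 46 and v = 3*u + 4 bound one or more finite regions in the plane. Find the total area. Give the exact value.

1000/3

Set the curves equal: 2*u^2 + 3*u - 46 = 3*u + 4, so 2*u^2 - 50 = 0, which factors as 2*(u - 5)*(u + 5) = 0. The curves meet at u = -5, 5.
On [-5, 5], v = 3*u + 4 is on top; that piece has area ∫[-5,5] (-(2*u^2 - 50)) du = 1000/3.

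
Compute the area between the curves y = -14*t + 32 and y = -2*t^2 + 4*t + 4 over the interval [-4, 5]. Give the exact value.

351

The difference (-14*t + 32) - (-2*t^2 + 4*t + 4) = 2*t^2 - 18*t + 28 changes sign at t = 2 inside [-4, 5], so split the integral there.
∫[-4,2] (2*t^2 - 18*t + 28) dt = 324.
∫[2,5] (2*t^2 - 18*t + 28) dt = -27; the area of that piece is 27.
Total area = 324 + 27 = 351.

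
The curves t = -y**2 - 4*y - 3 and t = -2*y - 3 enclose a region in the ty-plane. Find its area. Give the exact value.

Both boundary curves give t as a function of y, so integrate with respect to y. Setting them equal: -y**2 - 2*y = 0, i.e. -y*(y + 2) = 0, so they meet at y = -2, 0.
For y in [-2, 0], t = -y**2 - 4*y - 3 is on the right; area = ∫[-2,0] (-y**2 - 2*y) dy = 4/3.

4/3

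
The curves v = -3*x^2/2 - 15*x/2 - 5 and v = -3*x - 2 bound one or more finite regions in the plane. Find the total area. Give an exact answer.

Set the curves equal: -3*x^2/2 - 15*x/2 - 5 = -3*x - 2, so -3*x^2/2 - 9*x/2 - 3 = 0, which factors as -3*(x + 1)*(x + 2)/2 = 0. The curves meet at x = -2, -1.
On [-2, -1], v = -3*x^2/2 - 15*x/2 - 5 is on top; that piece has area ∫[-2,-1] (-3*x^2/2 - 9*x/2 - 3) dx = 1/4.

1/4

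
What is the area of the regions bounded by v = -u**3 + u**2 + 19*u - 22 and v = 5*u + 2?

1741/12

Set the curves equal: -u**3 + u**2 + 19*u - 22 = 5*u + 2, so -u**3 + u**2 + 14*u - 24 = 0, which factors as -(u - 3)*(u - 2)*(u + 4) = 0. The curves meet at u = -4, 2, 3.
On [-4, 2], v = 5*u + 2 is on top; that piece has area ∫[-4,2] (-(-u**3 + u**2 + 14*u - 24)) du = 144.
On [2, 3], v = -u**3 + u**2 + 19*u - 22 is on top; that piece has area ∫[2,3] (-u**3 + u**2 + 14*u - 24) du = 13/12.
Total enclosed area = 144 + 13/12 = 1741/12.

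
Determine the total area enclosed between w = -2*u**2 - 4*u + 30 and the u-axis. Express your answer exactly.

512/3

The curve meets the u-axis where -2*u**2 - 4*u + 30 = 0, i.e. -2*(u - 3)*(u + 5) = 0, at u = -5, 3.
On [-5, 3] the curve lies above the axis; ∫[-5,3] (-2*u**2 - 4*u + 30) du = 512/3, giving area 512/3.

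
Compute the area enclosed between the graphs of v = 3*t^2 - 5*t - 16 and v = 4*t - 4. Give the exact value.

125/2

Set the curves equal: 3*t^2 - 5*t - 16 = 4*t - 4, so 3*t^2 - 9*t - 12 = 0, which factors as 3*(t - 4)*(t + 1) = 0. The curves meet at t = -1, 4.
On [-1, 4], v = 4*t - 4 is on top; that piece has area ∫[-1,4] (-(3*t^2 - 9*t - 12)) dt = 125/2.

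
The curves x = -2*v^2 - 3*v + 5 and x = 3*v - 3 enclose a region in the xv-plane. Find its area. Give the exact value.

125/3

Both boundary curves give x as a function of v, so integrate with respect to v. Setting them equal: -2*v^2 - 6*v + 8 = 0, i.e. -2*(v - 1)*(v + 4) = 0, so they meet at v = -4, 1.
For v in [-4, 1], x = -2*v^2 - 3*v + 5 is on the right; area = ∫[-4,1] (-2*v^2 - 6*v + 8) dv = 125/3.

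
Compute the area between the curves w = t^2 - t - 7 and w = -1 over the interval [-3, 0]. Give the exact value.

61/6

The difference (t^2 - t - 7) - (-1) = t^2 - t - 6 changes sign at t = -2 inside [-3, 0], so split the integral there.
∫[-3,-2] (t^2 - t - 6) dt = 17/6.
∫[-2,0] (t^2 - t - 6) dt = -22/3; the area of that piece is 22/3.
Total area = 17/6 + 22/3 = 61/6.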